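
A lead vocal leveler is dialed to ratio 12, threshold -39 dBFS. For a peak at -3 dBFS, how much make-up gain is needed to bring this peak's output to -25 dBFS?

11 dB

Without make-up, output = threshold + overshoot/12 = -39 + 3 = -36 dBFS.
Gap to target: 11 dB.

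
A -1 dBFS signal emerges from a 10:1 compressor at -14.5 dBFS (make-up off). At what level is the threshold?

-16 dBFS

Input is 15 dB above T (since output overshoot × R = input overshoot: (-14.5 − T)·10 = -1 − T gives T = -16 dBFS).
Check: -16 + (-1 − (-16))/10 = -16 + 1.5 = -14.5 dBFS. ✓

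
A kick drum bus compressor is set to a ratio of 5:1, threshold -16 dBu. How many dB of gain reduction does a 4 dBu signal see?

16 dB

The signal is 20 dB above threshold.
At 5:1, output sits 20/5 = 4 dB above threshold.
GR = overshoot in − overshoot out = 20 − 4 = 16 dB.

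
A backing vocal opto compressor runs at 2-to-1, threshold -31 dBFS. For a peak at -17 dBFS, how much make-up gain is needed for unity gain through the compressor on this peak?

7 dB

Without make-up, output = threshold + overshoot/2 = -31 + 7 = -24 dBFS.
Gap to target: 7 dB.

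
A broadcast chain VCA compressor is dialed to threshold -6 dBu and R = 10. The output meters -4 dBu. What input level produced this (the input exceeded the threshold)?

Post-compression overshoot = -4 − (-6) = 2 dB.
Before 10:1 compression the overshoot was 2 × 10 = 20 dB, so input = -6 + 20 = 14 dBu.

14 dBu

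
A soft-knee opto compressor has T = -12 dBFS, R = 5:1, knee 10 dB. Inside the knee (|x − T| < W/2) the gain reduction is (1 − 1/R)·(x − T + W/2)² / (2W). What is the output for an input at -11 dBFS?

x − T + W/2 = -11 − (-12) + 5 = 6.
GR = (1 − 1/5) × 6² / 20 = 0.8 × 36 / 20 = 1.44 dB.
Output = -11 − 1.44 = -12.44 dBFS.

-12.44 dBFS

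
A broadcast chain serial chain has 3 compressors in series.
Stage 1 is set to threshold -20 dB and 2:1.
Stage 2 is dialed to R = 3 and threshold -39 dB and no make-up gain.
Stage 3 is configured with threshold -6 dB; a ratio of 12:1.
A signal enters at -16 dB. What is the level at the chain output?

-32 dB

Stage 1: overshoot 4 dB → 4/2 = 2 dB → -18 dB.
Stage 2: overshoot 21 dB → 21/3 = 7 dB → -32 dB.
Stage 3: -32 dB is at or below the -6 dB threshold — no compression; output -32 dB.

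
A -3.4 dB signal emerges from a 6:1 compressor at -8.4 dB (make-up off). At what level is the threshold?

-9.4 dB

Gain reduction = -3.4 − (-8.4) = 5 dB; output overshoot = GR / (R − 1) = 5 / 5 = 1 dB.
Threshold = output − output overshoot = -8.4 − 1 = -9.4 dB.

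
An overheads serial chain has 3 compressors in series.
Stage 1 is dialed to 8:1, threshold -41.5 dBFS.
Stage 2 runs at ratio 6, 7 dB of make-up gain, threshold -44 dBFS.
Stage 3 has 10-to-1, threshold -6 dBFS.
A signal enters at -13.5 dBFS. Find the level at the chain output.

-36 dBFS

Stage 1: 28 dB above -41.5 dBFS, reduced 8:1 to 3.5 dB above → -38 dBFS.
Stage 2: 6 dB above -44 dBFS, reduced 6:1 to 1 dB above → -43 dBFS; +7 dB make-up → -36 dBFS.
Stage 3: below threshold (-36 ≤ -6); passes unchanged; output -36 dBFS.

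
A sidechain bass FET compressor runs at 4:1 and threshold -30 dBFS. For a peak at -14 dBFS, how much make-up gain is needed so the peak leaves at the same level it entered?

12 dB

The peak compresses to -30 + 16/4 = -26 dBFS.
To reach -14 dBFS requires -14 − (-26) = 12 dB of make-up.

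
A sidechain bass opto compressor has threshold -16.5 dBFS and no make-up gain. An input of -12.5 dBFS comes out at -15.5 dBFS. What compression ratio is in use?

4:1

Input overshoot = -12.5 − (-16.5) = 4 dB; output overshoot = -15.5 − (-16.5) = 1 dB.
Ratio = 4 / 1 = 4.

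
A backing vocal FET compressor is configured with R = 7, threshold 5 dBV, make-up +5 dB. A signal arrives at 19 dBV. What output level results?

The input is 14 dB above the 5 dBV threshold.
7:1 compression reduces that to 14/7 = 2 dB over.
Output = 5 + 2 = 7 dBV; make-up adds 5 dB, giving 12 dBV.

12 dBV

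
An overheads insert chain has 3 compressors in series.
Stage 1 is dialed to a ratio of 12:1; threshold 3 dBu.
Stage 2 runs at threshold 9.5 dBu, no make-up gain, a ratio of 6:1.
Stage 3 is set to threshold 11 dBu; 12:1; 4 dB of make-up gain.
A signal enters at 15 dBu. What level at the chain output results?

8 dBu

Stage 1: 12 dB above 3 dBu, reduced 12:1 to 1 dB above → 4 dBu.
Stage 2: 4 dBu is at or below the 9.5 dBu threshold — no compression; output 4 dBu.
Stage 3: below threshold (4 ≤ 11); passes unchanged; make-up brings it to 8 dBu.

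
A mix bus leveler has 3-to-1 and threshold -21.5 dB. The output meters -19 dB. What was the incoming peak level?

-14 dB

Post-compression overshoot = -19 − (-21.5) = 2.5 dB.
Before 3:1 compression the overshoot was 2.5 × 3 = 7.5 dB, so input = -21.5 + 7.5 = -14 dB.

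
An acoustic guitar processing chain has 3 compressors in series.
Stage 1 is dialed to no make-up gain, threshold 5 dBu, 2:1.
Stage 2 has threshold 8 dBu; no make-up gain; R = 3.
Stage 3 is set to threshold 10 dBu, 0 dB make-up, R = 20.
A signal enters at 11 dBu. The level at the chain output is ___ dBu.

8 dBu

Stage 1: 6 dB above 5 dBu, reduced 2:1 to 3 dB above → 8 dBu.
Stage 2: 8 dBu is at or below the 8 dBu threshold — no compression; output 8 dBu.
Stage 3: 8 dBu ≤ 10 dBu, so stage 3 doesn't engage; output 8 dBu.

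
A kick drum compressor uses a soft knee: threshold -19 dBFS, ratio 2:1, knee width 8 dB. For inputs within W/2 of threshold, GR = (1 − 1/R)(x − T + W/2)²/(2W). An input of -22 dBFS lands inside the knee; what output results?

x − T + W/2 = -22 − (-19) + 4 = 1.
GR = (1 − 1/2) × 1² / 16 = 0.5 × 1 / 16 = 0.03125 dB.
Output = -22 − 0.03125 = -22.03125 dBFS.

-22.03125 dBFS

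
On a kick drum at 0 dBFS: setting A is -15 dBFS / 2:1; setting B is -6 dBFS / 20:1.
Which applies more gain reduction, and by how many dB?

A: overshoot 15 dB → output overshoot 7.5 dB → GR 7.5 dB.
B: overshoot 6 dB → output overshoot 0.3 dB → GR 5.7 dB.
A reduces 1.8 dB more.

A, by 1.8 dB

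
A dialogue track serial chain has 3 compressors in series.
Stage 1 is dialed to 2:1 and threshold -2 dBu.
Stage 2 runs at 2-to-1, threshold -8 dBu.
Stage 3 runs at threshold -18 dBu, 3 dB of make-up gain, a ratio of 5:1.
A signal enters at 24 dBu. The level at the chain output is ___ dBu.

Stage 1: overshoot 26 dB → 26/2 = 13 dB → 11 dBu.
Stage 2: 19 dB above -8 dBu, reduced 2:1 to 9.5 dB above → 1.5 dBu.
Stage 3: 1.5 dBu is 19.5 dB over -18 dBu; at 5:1 that becomes 3.9 dB over, giving -14.1 dBu; +3 dB make-up → -11.1 dBu.

-11.1 dBu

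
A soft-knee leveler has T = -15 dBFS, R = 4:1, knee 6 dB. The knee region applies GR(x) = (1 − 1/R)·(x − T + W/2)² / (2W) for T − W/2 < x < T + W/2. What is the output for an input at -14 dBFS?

x − T + W/2 = -14 − (-15) + 3 = 4.
GR = (1 − 1/4) × 4² / 12 = 0.75 × 16 / 12 = 1 dB.
Output = -14 − 1 = -15 dBFS.

-15 dBFS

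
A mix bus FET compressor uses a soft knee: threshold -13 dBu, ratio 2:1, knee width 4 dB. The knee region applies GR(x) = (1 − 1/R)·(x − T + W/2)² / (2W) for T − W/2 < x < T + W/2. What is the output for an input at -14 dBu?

-14.0625 dBu

x − T + W/2 = -14 − (-13) + 2 = 1.
GR = (1 − 1/2) × 1² / 8 = 0.5 × 1 / 8 = 0.0625 dB.
Output = -14 − 0.0625 = -14.0625 dBu.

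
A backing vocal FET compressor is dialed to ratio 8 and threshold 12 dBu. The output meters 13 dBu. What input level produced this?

Post-compression overshoot = 13 − 12 = 1 dB.
Before 8:1 compression the overshoot was 1 × 8 = 8 dB, so input = 12 + 8 = 20 dBu.

20 dBu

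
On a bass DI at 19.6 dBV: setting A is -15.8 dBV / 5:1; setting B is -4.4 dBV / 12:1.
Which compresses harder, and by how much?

A: 35.4 dB over, compressed to 7.08 dB over, so 28.32 dB of GR.
B: 24 dB over, compressed to 2 dB over, so 22 dB of GR.
A applies 6.32 dB more gain reduction.

A, by 6.32 dB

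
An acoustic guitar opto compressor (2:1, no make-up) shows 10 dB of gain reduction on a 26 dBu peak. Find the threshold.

6 dBu

Gain reduction = 26 − 16 = 10 dB; output overshoot = GR / (R − 1) = 10 / 1 = 10 dB.
Threshold = output − output overshoot = 16 − 10 = 6 dBu.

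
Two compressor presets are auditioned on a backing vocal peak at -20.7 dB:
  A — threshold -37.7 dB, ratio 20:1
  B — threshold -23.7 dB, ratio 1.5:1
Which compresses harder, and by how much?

A: overshoot 17 dB → output overshoot 0.85 dB → GR 16.15 dB.
B: overshoot 3 dB → output overshoot 2 dB → GR 1 dB.
A applies 15.15 dB more gain reduction.

A, by 15.15 dB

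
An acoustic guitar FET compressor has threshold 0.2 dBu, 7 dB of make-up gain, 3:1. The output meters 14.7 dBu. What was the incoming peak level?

Before make-up, the level was 14.7 − 7 = 7.7 dBu.
Post-compression overshoot = 7.7 − 0.2 = 7.5 dB.
Before 3:1 compression the overshoot was 7.5 × 3 = 22.5 dB, so input = 0.2 + 22.5 = 22.7 dBu.

22.7 dBu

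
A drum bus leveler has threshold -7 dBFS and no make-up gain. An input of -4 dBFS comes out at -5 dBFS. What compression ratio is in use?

Input overshoot = -4 − (-7) = 3 dB; output overshoot = -5 − (-7) = 2 dB.
Ratio = 3 / 2 = 1.5.

1.5:1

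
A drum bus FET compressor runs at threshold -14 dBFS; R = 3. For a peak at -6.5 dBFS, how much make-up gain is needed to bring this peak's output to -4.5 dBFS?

Without make-up, output = threshold + overshoot/3 = -14 + 2.5 = -11.5 dBFS.
Gap to target: 7 dB.

7 dB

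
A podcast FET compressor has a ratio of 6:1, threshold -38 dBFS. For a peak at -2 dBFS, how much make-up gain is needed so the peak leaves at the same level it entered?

Without make-up, output = threshold + overshoot/6 = -38 + 6 = -32 dBFS.
Gap to target: 30 dB.

30 dB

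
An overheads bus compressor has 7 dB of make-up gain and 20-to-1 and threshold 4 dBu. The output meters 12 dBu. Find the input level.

24 dBu

Before make-up, the level was 12 − 7 = 5 dBu.
That's 1 dB above the 4 dBu threshold.
Undo the ratio: input overshoot = 1 × 20 = 20 dB, giving input = 24 dBu.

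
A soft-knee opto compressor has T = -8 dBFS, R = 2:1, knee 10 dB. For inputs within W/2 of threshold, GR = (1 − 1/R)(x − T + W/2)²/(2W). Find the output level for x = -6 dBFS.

-7.225 dBFS

x − T + W/2 = -6 − (-8) + 5 = 7.
GR = (1 − 1/2) × 7² / 20 = 0.5 × 49 / 20 = 1.225 dB.
Output = -6 − 1.225 = -7.225 dBFS.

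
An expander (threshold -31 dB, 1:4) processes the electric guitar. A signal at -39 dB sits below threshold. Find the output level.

-63 dB

Undershoot = (-31) − (-39) = 8 dB.
At 1:4, that expands to 32 dB under threshold.
Output = -31 − 32 = -63 dB.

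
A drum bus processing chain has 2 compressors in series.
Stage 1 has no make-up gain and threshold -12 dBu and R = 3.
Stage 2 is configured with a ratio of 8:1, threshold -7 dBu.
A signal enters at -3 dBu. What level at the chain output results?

-9 dBu

Stage 1: -3 dBu is 9 dB over -12 dBu; at 3:1 that becomes 3 dB over, giving -9 dBu.
Stage 2: -9 dBu is at or below the -7 dBu threshold — no compression; output -9 dBu.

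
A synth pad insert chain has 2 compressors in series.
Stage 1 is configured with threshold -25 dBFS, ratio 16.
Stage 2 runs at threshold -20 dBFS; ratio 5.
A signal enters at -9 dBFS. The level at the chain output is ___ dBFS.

Stage 1: 16 dB above -25 dBFS, reduced 16:1 to 1 dB above → -24 dBFS.
Stage 2: -24 dBFS ≤ -20 dBFS, so stage 2 doesn't engage; output -24 dBFS.

-24 dBFS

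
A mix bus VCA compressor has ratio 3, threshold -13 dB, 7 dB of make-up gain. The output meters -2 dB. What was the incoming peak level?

-1 dB

Before make-up, the level was -2 − 7 = -9 dB.
Post-compression overshoot = -9 − (-13) = 4 dB.
Before 3:1 compression the overshoot was 4 × 3 = 12 dB, so input = -13 + 12 = -1 dB.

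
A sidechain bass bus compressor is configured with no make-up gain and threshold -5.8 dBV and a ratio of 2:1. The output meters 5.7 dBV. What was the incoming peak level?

Post-compression overshoot = 5.7 − (-5.8) = 11.5 dB.
Undo the ratio: input overshoot = 11.5 × 2 = 23 dB, giving input = 17.2 dBV.

17.2 dBV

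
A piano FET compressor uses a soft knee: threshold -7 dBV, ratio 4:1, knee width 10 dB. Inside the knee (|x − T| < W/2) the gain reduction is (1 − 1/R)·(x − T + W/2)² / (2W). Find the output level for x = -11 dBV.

x − T + W/2 = -11 − (-7) + 5 = 1.
GR = (1 − 1/4) × 1² / 20 = 0.75 × 1 / 20 = 0.0375 dB.
Output = -11 − 0.0375 = -11.0375 dBV.

-11.0375 dBV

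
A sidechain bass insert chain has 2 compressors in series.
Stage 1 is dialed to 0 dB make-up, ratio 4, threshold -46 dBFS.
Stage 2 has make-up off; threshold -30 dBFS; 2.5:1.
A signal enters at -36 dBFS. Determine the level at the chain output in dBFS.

Stage 1: overshoot 10 dB → 10/4 = 2.5 dB → -43.5 dBFS.
Stage 2: -43.5 dBFS is at or below the -30 dBFS threshold — no compression; output -43.5 dBFS.

-43.5 dBFS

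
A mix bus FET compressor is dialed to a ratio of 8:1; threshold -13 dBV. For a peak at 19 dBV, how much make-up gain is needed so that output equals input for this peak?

Without make-up, output = threshold + overshoot/8 = -13 + 4 = -9 dBV.
Gap to target: 28 dB.

28 dB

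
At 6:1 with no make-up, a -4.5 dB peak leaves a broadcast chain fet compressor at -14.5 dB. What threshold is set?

-16.5 dB

Input is 12 dB above T (since output overshoot × R = input overshoot: (-14.5 − T)·6 = -4.5 − T gives T = -16.5 dB).
Check: -16.5 + (-4.5 − (-16.5))/6 = -16.5 + 2 = -14.5 dB. ✓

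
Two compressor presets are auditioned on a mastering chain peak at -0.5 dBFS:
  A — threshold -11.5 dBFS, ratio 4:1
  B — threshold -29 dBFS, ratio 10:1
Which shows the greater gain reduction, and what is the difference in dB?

A: 11 dB over, compressed to 2.75 dB over, so 8.25 dB of GR.
B: 28.5 dB over, compressed to 2.85 dB over, so 25.65 dB of GR.
B reduces 17.4 dB more.

B, by 17.4 dB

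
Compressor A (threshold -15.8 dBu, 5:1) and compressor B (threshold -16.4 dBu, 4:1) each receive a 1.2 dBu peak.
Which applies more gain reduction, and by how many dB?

A, by 0.4 dB

A: GR = 17 − 17/5 = 13.6 dB.
B: GR = 17.6 − 17.6/4 = 13.2 dB.
Difference: 0.4 dB in favour of A.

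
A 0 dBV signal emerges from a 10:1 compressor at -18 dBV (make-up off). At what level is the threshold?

-20 dBV

Let T be the threshold. Output overshoot = (input overshoot)/R, so -18 − T = (0 − T)/10.
10·(-18 − T) = 0 − T → 9·T = -180 − 0 = -180.
T = -180/9 = -20 dBV.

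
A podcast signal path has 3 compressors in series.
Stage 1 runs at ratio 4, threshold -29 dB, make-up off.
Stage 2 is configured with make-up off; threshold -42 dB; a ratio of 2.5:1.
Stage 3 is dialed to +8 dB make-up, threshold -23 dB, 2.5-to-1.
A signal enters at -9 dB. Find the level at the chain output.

Stage 1: -9 dB is 20 dB over -29 dB; at 4:1 that becomes 5 dB over, giving -24 dB.
Stage 2: 18 dB above -42 dB, reduced 2.5:1 to 7.2 dB above → -34.8 dB.
Stage 3: -34.8 dB is at or below the -23 dB threshold — no compression; make-up brings it to -26.8 dB.

-26.8 dB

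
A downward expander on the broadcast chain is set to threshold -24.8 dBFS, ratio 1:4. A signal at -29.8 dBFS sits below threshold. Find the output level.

-44.8 dBFS

Undershoot = (-24.8) − (-29.8) = 5 dB.
At 1:4, that expands to 20 dB under threshold.
Output = -24.8 − 20 = -44.8 dBFS.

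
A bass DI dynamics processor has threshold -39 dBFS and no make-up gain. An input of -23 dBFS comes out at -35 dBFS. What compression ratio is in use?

Input overshoot = -23 − (-39) = 16 dB; output overshoot = -35 − (-39) = 4 dB.
Ratio = 16 / 4 = 4.

4:1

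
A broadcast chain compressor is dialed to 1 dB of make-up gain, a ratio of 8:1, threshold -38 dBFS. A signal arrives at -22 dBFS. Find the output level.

Overshoot: -22 − (-38) = 16 dB.
At 8:1 the overshoot is divided by 8, leaving 2 dB above threshold.
So the level is -38 + 2 = -36 dBFS; make-up adds 1 dB, giving -35 dBFS.

-35 dBFS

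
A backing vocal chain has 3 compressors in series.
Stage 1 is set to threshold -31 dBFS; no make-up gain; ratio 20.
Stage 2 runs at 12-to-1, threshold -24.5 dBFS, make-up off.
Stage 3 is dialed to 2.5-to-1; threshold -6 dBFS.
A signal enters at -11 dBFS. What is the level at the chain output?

-30 dBFS

Stage 1: -11 dBFS is 20 dB over -31 dBFS; at 20:1 that becomes 1 dB over, giving -30 dBFS.
Stage 2: -30 dBFS is at or below the -24.5 dBFS threshold — no compression; output -30 dBFS.
Stage 3: below threshold (-30 ≤ -6); passes unchanged; output -30 dBFS.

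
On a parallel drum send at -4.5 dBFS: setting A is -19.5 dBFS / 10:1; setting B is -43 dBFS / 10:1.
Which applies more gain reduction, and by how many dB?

A: GR = 15 − 15/10 = 13.5 dB.
B: GR = 38.5 − 38.5/10 = 34.65 dB.
Difference: 21.15 dB in favour of B.

B, by 21.15 dB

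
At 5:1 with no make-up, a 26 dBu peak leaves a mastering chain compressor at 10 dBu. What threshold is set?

Gain reduction = 26 − 10 = 16 dB; output overshoot = GR / (R − 1) = 16 / 4 = 4 dB.
Threshold = output − output overshoot = 10 − 4 = 6 dBu.

6 dBu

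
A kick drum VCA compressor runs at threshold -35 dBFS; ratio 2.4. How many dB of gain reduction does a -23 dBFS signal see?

7 dB

-23 dBFS exceeds the threshold by 12 dB.
After 2.4:1 compression the overshoot becomes 12/2.4 = 5 dB.
So the signal is attenuated by 12 − 5 = 7 dB.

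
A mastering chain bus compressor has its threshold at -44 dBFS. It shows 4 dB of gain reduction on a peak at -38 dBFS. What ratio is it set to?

3:1

Input overshoot = -38 − (-44) = 6 dB.
Output overshoot = 6 − 4 = 2 dB.
Ratio = input overshoot / output overshoot = 6 / 2 = 3.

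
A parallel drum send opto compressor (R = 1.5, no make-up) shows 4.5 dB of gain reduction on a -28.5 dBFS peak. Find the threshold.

-42 dBFS

Let T be the threshold. Output overshoot = (input overshoot)/R, so -33 − T = (-28.5 − T)/1.5.
1.5·(-33 − T) = -28.5 − T → 0.5·T = -49.5 − (-28.5) = -21.
T = -21/0.5 = -42 dBFS.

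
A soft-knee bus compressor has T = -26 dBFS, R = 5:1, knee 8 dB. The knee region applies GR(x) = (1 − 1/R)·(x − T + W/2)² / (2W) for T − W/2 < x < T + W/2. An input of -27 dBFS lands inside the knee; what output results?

x − T + W/2 = -27 − (-26) + 4 = 3.
GR = (1 − 1/5) × 3² / 16 = 0.8 × 9 / 16 = 0.45 dB.
Output = -27 − 0.45 = -27.45 dBFS.

-27.45 dBFS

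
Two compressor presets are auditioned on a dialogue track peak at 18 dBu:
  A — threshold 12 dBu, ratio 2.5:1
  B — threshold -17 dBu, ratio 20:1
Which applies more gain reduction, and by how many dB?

B, by 29.65 dB

A: 6 dB over, compressed to 2.4 dB over, so 3.6 dB of GR.
B: 35 dB over, compressed to 1.75 dB over, so 33.25 dB of GR.
Difference: 29.65 dB in favour of B.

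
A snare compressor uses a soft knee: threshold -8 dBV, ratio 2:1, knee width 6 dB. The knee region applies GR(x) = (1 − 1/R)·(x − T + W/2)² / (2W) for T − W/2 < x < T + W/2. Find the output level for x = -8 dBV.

x − T + W/2 = -8 − (-8) + 3 = 3.
GR = (1 − 1/2) × 3² / 12 = 0.5 × 9 / 12 = 0.375 dB.
Output = -8 − 0.375 = -8.375 dBV.

-8.375 dBV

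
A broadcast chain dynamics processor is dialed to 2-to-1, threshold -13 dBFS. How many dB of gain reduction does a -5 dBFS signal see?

-5 dBFS exceeds the threshold by 8 dB.
After 2:1 compression the overshoot becomes 8/2 = 4 dB.
Gain reduction = 8 − 4 = 4 dB.

4 dB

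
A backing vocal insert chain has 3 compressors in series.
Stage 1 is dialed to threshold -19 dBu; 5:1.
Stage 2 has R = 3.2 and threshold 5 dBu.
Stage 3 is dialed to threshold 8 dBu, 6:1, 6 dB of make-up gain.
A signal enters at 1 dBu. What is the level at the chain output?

Stage 1: 20 dB above -19 dBu, reduced 5:1 to 4 dB above → -15 dBu.
Stage 2: below threshold (-15 ≤ 5); passes unchanged; output -15 dBu.
Stage 3: -15 dBu is at or below the 8 dBu threshold — no compression; make-up brings it to -9 dBu.

-9 dBu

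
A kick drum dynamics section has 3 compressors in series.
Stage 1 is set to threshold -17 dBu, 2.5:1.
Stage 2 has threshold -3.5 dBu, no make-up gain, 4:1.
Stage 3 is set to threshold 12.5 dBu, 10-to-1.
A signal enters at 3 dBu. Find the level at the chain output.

Stage 1: overshoot 20 dB → 20/2.5 = 8 dB → -9 dBu.
Stage 2: -9 dBu ≤ -3.5 dBu, so stage 2 doesn't engage; output -9 dBu.
Stage 3: below threshold (-9 ≤ 12.5); passes unchanged; output -9 dBu.

-9 dBu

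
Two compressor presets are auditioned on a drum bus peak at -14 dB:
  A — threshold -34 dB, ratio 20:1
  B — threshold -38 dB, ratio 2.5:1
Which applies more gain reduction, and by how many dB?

A, by 4.6 dB

A: GR = 20 − 20/20 = 19 dB.
B: GR = 24 − 24/2.5 = 14.4 dB.
A applies 4.6 dB more gain reduction.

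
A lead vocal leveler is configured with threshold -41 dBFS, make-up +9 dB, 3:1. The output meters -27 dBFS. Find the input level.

-26 dBFS

Before make-up, the level was -27 − 9 = -36 dBFS.
Post-compression overshoot = -36 − (-41) = 5 dB.
Before 3:1 compression the overshoot was 5 × 3 = 15 dB, so input = -41 + 15 = -26 dBFS.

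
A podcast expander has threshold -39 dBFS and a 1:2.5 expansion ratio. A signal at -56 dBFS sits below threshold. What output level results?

Undershoot = (-39) − (-56) = 17 dB.
At 1:2.5, that expands to 42.5 dB under threshold.
Output = -39 − 42.5 = -81.5 dBFS.

-81.5 dBFS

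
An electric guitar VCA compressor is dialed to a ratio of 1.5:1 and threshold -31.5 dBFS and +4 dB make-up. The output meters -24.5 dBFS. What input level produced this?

-27 dBFS

Before make-up, the level was -24.5 − 4 = -28.5 dBFS.
Post-compression overshoot = -28.5 − (-31.5) = 3 dB.
Undo the ratio: input overshoot = 3 × 1.5 = 4.5 dB, giving input = -27 dBFS.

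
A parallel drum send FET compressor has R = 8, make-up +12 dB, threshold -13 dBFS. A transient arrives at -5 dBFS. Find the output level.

0 dBFS

Overshoot: -5 − (-13) = 8 dB.
The 8 dB excess becomes 1 dB after 8:1 reduction.
Output = -13 + 1 = -12 dBFS; make-up adds 12 dB, giving 0 dBFS.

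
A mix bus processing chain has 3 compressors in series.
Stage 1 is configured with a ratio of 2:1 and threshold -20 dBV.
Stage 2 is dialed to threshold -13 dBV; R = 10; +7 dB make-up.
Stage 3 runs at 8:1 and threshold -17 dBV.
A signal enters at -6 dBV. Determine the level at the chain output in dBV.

Stage 1: overshoot 14 dB → 14/2 = 7 dB → -13 dBV.
Stage 2: below threshold (-13 ≤ -13); passes unchanged; make-up brings it to -6 dBV.
Stage 3: -6 dBV is 11 dB over -17 dBV; at 8:1 that becomes 1.375 dB over, giving -15.625 dBV.

-15.625 dBV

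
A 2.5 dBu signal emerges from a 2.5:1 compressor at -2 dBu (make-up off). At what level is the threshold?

-5 dBu

Let T be the threshold. Output overshoot = (input overshoot)/R, so -2 − T = (2.5 − T)/2.5.
2.5·(-2 − T) = 2.5 − T → 1.5·T = -5 − 2.5 = -7.5.
T = -7.5/1.5 = -5 dBu.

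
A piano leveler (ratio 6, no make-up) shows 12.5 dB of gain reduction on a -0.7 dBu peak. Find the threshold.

-15.7 dBu

Gain reduction = -0.7 − (-13.2) = 12.5 dB; output overshoot = GR / (R − 1) = 12.5 / 5 = 2.5 dB.
Threshold = output − output overshoot = -13.2 − 2.5 = -15.7 dBu.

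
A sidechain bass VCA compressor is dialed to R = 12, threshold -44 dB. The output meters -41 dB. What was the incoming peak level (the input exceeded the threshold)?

The compressed level sits -41 − (-44) = 3 dB over threshold.
Undo the ratio: input overshoot = 3 × 12 = 36 dB, giving input = -8 dB.

-8 dB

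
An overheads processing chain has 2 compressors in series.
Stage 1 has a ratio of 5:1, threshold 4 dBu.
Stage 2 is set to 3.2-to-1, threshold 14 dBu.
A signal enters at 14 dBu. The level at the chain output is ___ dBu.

6 dBu

Stage 1: 14 dBu is 10 dB over 4 dBu; at 5:1 that becomes 2 dB over, giving 6 dBu.
Stage 2: 6 dBu ≤ 14 dBu, so stage 2 doesn't engage; output 6 dBu.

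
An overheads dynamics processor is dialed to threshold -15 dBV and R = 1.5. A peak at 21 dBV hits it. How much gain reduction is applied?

12 dB

Overshoot = 21 − (-15) = 36 dB.
A 1.5:1 ratio leaves 24 dB of that excess.
Gain reduction = 36 − 24 = 12 dB.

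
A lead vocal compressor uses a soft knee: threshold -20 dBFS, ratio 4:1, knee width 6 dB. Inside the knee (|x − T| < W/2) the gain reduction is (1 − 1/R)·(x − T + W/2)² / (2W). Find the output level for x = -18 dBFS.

x − T + W/2 = -18 − (-20) + 3 = 5.
GR = (1 − 1/4) × 5² / 12 = 0.75 × 25 / 12 = 1.5625 dB.
Output = -18 − 1.5625 = -19.5625 dBFS.

-19.5625 dBFS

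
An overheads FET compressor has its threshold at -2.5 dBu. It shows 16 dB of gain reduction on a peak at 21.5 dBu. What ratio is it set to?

3:1

Input overshoot = 21.5 − (-2.5) = 24 dB.
Output overshoot = 24 − 16 = 8 dB.
Ratio = input overshoot / output overshoot = 24 / 8 = 3.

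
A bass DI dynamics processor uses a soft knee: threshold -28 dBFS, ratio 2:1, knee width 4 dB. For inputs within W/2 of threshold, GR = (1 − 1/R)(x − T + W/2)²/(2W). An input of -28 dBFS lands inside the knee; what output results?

x − T + W/2 = -28 − (-28) + 2 = 2.
GR = (1 − 1/2) × 2² / 8 = 0.5 × 4 / 8 = 0.25 dB.
Output = -28 − 0.25 = -28.25 dBFS.

-28.25 dBFS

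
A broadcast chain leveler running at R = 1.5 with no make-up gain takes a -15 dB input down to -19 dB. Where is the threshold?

Let T be the threshold. Output overshoot = (input overshoot)/R, so -19 − T = (-15 − T)/1.5.
1.5·(-19 − T) = -15 − T → 0.5·T = -28.5 − (-15) = -13.5.
T = -13.5/0.5 = -27 dB.

-27 dB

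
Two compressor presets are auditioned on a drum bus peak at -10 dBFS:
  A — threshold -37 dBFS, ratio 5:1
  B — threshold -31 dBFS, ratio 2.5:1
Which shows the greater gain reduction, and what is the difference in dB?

A: GR = 27 − 27/5 = 21.6 dB.
B: GR = 21 − 21/2.5 = 12.6 dB.
Difference: 9 dB in favour of A.

A, by 9 dB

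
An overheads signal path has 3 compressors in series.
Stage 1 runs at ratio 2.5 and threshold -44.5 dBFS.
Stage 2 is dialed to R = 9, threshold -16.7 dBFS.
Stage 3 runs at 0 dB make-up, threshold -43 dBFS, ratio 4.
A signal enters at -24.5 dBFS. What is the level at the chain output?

Stage 1: overshoot 20 dB → 20/2.5 = 8 dB → -36.5 dBFS.
Stage 2: -36.5 dBFS is at or below the -16.7 dBFS threshold — no compression; output -36.5 dBFS.
Stage 3: overshoot 6.5 dB → 6.5/4 = 1.625 dB → -41.375 dBFS.

-41.375 dBFS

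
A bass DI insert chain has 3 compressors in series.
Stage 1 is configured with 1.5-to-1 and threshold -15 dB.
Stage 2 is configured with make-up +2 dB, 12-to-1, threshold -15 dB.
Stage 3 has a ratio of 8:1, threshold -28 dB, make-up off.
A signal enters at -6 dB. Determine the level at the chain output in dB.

-26.0625 dB

Stage 1: 9 dB above -15 dB, reduced 1.5:1 to 6 dB above → -9 dB.
Stage 2: -9 dB is 6 dB over -15 dB; at 12:1 that becomes 0.5 dB over, giving -14.5 dB; +2 dB make-up → -12.5 dB.
Stage 3: -12.5 dB is 15.5 dB over -28 dB; at 8:1 that becomes 1.9375 dB over, giving -26.0625 dB.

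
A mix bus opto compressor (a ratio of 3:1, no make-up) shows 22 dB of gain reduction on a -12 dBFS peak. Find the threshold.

Gain reduction = -12 − (-34) = 22 dB; output overshoot = GR / (R − 1) = 22 / 2 = 11 dB.
Threshold = output − output overshoot = -34 − 11 = -45 dBFS.

-45 dBFS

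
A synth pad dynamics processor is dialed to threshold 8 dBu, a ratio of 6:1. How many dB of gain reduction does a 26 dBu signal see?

Overshoot = 26 − 8 = 18 dB.
A 6:1 ratio leaves 3 dB of that excess.
Gain reduction = 18 − 3 = 15 dB.

15 dB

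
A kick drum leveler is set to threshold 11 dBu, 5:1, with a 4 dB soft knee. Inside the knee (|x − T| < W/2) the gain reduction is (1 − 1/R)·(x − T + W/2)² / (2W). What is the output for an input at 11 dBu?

x − T + W/2 = 11 − 11 + 2 = 2.
GR = (1 − 1/5) × 2² / 8 = 0.8 × 4 / 8 = 0.4 dB.
Output = 11 − 0.4 = 10.6 dBu.

10.6 dBu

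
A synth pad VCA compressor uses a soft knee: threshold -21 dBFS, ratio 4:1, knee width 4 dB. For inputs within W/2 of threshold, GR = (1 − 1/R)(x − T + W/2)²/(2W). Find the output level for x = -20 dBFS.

-20.84375 dBFS

x − T + W/2 = -20 − (-21) + 2 = 3.
GR = (1 − 1/4) × 3² / 8 = 0.75 × 9 / 8 = 0.84375 dB.
Output = -20 − 0.84375 = -20.84375 dBFS.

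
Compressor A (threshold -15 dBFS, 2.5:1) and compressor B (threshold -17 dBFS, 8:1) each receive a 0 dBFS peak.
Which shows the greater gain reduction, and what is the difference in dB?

A: overshoot 15 dB → output overshoot 6 dB → GR 9 dB.
B: overshoot 17 dB → output overshoot 2.125 dB → GR 14.875 dB.
B applies 5.875 dB more gain reduction.

B, by 5.875 dB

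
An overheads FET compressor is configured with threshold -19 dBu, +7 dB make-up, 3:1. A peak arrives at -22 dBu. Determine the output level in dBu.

-22 dBu is 3 dB below the -19 dBu threshold, so no gain reduction is applied.
Make-up gain adds 7 dB: -22 + 7 = -15 dBu.

-15 dBu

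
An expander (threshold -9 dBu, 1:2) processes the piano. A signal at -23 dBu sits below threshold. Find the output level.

-37 dBu

Undershoot = (-9) − (-23) = 14 dB.
At 1:2, that expands to 28 dB under threshold.
Output = -9 − 28 = -37 dBu.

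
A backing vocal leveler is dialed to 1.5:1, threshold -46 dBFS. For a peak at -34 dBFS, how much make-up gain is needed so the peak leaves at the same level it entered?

Overshoot 12 dB → 12/1.5 = 8 dB after compression, so the compressed level is -46 + 8 = -38 dBFS.
Make-up = target − compressed = -34 − (-38) = 4 dB.

4 dB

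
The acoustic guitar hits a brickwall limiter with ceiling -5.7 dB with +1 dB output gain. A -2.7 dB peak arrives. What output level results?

-4.7 dB

A brickwall limiter is an ∞:1 compressor: any input above the ceiling is clamped to -5.7 dB.
Output gain then adds 1 dB: -5.7 + 1 = -4.7 dB.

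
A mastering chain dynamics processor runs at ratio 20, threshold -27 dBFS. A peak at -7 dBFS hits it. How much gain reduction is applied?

The signal is 20 dB above threshold.
A 20:1 ratio leaves 1 dB of that excess.
So the signal is attenuated by 20 − 1 = 19 dB.

19 dB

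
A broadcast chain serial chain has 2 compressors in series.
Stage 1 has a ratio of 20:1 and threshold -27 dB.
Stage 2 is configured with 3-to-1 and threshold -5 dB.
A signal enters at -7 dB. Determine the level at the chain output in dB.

-26 dB

Stage 1: overshoot 20 dB → 20/20 = 1 dB → -26 dB.
Stage 2: -26 dB ≤ -5 dB, so stage 2 doesn't engage; output -26 dB.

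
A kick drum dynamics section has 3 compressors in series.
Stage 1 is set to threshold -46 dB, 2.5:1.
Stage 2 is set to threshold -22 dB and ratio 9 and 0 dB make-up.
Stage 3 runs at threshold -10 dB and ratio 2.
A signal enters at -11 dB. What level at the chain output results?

-32 dB

Stage 1: 35 dB above -46 dB, reduced 2.5:1 to 14 dB above → -32 dB.
Stage 2: -32 dB is at or below the -22 dB threshold — no compression; output -32 dB.
Stage 3: -32 dB ≤ -10 dB, so stage 3 doesn't engage; output -32 dB.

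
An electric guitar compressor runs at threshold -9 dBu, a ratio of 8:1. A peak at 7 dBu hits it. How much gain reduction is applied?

14 dB

The signal is 16 dB above threshold.
At 8:1, output sits 16/8 = 2 dB above threshold.
Gain reduction = 16 − 2 = 14 dB.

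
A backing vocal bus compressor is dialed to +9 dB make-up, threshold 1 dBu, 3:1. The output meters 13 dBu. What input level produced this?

10 dBu

Before make-up, the level was 13 − 9 = 4 dBu.
That's 3 dB above the 1 dBu threshold.
Input overshoot = R × output overshoot = 9 dB → input = 1 + 9 = 10 dBu.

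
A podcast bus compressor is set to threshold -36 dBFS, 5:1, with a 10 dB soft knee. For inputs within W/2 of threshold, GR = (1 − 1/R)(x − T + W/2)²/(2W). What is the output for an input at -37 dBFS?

x − T + W/2 = -37 − (-36) + 5 = 4.
GR = (1 − 1/5) × 4² / 20 = 0.8 × 16 / 20 = 0.64 dB.
Output = -37 − 0.64 = -37.64 dBFS.

-37.64 dBFS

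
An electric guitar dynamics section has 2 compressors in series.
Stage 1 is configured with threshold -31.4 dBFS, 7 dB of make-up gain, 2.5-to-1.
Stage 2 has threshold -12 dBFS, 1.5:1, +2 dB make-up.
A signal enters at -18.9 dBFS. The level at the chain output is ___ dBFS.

Stage 1: 12.5 dB above -31.4 dBFS, reduced 2.5:1 to 5 dB above → -26.4 dBFS; +7 dB make-up → -19.4 dBFS.
Stage 2: -19.4 dBFS is at or below the -12 dBFS threshold — no compression; make-up brings it to -17.4 dBFS.

-17.4 dBFS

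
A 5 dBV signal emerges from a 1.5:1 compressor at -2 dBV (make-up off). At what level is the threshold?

-16 dBV

Let T be the threshold. Output overshoot = (input overshoot)/R, so -2 − T = (5 − T)/1.5.
1.5·(-2 − T) = 5 − T → 0.5·T = -3 − 5 = -8.
T = -8/0.5 = -16 dBV.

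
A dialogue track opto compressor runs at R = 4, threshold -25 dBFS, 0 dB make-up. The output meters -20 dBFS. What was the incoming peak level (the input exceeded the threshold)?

The compressed level sits -20 − (-25) = 5 dB over threshold.
Before 4:1 compression the overshoot was 5 × 4 = 20 dB, so input = -25 + 20 = -5 dBFS.

-5 dBFS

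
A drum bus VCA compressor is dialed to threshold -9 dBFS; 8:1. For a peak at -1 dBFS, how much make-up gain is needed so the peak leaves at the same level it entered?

7 dB

Without make-up, output = threshold + overshoot/8 = -9 + 1 = -8 dBFS.
Gap to target: 7 dB.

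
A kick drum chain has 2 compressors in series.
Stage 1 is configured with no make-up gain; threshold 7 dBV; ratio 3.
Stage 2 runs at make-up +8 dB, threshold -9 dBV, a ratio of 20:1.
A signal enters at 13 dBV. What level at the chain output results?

-0.1 dBV

Stage 1: 13 dBV is 6 dB over 7 dBV; at 3:1 that becomes 2 dB over, giving 9 dBV.
Stage 2: overshoot 18 dB → 18/20 = 0.9 dB → -8.1 dBV; +8 dB make-up → -0.1 dBV.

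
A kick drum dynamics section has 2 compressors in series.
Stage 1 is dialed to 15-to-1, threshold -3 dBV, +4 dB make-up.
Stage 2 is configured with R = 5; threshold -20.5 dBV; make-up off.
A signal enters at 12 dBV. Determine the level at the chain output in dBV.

-16 dBV

Stage 1: overshoot 15 dB → 15/15 = 1 dB → -2 dBV; +4 dB make-up → 2 dBV.
Stage 2: 22.5 dB above -20.5 dBV, reduced 5:1 to 4.5 dB above → -16 dBV.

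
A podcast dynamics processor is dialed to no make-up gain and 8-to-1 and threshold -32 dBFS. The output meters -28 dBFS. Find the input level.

The compressed level sits -28 − (-32) = 4 dB over threshold.
Undo the ratio: input overshoot = 4 × 8 = 32 dB, giving input = 0 dBFS.

0 dBFS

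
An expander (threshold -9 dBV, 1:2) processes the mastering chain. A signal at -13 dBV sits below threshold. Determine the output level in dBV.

-17 dBV

The input is 4 dB below the -9 dBV threshold.
A 1:2 expander multiplies undershoot by 2: 4 × 2 = 8 dB below threshold.
Output = -9 − 8 = -17 dBV.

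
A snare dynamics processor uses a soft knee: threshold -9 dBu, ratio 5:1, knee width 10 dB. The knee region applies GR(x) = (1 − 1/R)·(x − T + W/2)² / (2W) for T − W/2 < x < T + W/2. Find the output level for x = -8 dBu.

x − T + W/2 = -8 − (-9) + 5 = 6.
GR = (1 − 1/5) × 6² / 20 = 0.8 × 36 / 20 = 1.44 dB.
Output = -8 − 1.44 = -9.44 dBu.

-9.44 dBu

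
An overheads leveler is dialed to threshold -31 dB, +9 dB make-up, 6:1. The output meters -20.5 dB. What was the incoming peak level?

Before make-up, the level was -20.5 − 9 = -29.5 dB.
The compressed level sits -29.5 − (-31) = 1.5 dB over threshold.
Undo the ratio: input overshoot = 1.5 × 6 = 9 dB, giving input = -22 dB.

-22 dB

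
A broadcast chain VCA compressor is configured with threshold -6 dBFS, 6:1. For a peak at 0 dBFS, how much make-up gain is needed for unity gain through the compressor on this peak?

5 dB

Overshoot 6 dB → 6/6 = 1 dB after compression, so the compressed level is -6 + 1 = -5 dBFS.
Make-up = target − compressed = 0 − (-5) = 5 dB.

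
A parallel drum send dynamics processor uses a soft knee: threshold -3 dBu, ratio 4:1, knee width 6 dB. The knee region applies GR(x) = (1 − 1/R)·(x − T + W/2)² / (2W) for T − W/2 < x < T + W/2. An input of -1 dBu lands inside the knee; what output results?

x − T + W/2 = -1 − (-3) + 3 = 5.
GR = (1 − 1/4) × 5² / 12 = 0.75 × 25 / 12 = 1.5625 dB.
Output = -1 − 1.5625 = -2.5625 dBu.

-2.5625 dBu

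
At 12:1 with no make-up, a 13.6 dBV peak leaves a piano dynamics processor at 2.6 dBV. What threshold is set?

Input is 12 dB above T (since output overshoot × R = input overshoot: (2.6 − T)·12 = 13.6 − T gives T = 1.6 dBV).
Check: 1.6 + (13.6 − 1.6)/12 = 1.6 + 1 = 2.6 dBV. ✓

1.6 dBV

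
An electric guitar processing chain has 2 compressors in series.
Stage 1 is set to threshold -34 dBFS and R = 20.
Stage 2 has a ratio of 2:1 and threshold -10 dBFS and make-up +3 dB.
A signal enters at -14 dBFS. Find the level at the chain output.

Stage 1: 20 dB above -34 dBFS, reduced 20:1 to 1 dB above → -33 dBFS.
Stage 2: -33 dBFS ≤ -10 dBFS, so stage 2 doesn't engage; make-up brings it to -30 dBFS.

-30 dBFS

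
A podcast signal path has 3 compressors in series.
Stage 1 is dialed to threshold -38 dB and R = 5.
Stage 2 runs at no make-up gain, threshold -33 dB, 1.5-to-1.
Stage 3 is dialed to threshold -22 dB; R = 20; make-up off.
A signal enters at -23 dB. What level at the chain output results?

Stage 1: 15 dB above -38 dB, reduced 5:1 to 3 dB above → -35 dB.
Stage 2: -35 dB is at or below the -33 dB threshold — no compression; output -35 dB.
Stage 3: -35 dB ≤ -22 dB, so stage 3 doesn't engage; output -35 dB.

-35 dB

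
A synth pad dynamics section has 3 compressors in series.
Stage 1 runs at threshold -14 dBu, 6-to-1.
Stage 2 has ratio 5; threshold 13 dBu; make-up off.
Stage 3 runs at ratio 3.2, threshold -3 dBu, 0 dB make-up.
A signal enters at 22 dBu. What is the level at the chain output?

Stage 1: overshoot 36 dB → 36/6 = 6 dB → -8 dBu.
Stage 2: below threshold (-8 ≤ 13); passes unchanged; output -8 dBu.
Stage 3: -8 dBu is at or below the -3 dBu threshold — no compression; output -8 dBu.

-8 dBu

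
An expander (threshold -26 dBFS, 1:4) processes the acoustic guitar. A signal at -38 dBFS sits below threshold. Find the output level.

Below threshold, a 1:4 expander applies gain = (4−1)×(T − x) of attenuation.
(4−1) × 12 = 36 dB, so output = -38 − 36 = -74 dBFS.

-74 dBFS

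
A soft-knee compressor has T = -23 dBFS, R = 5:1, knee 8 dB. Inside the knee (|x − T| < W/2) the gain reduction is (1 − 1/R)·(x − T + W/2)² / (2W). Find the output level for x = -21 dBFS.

-22.8 dBFS

x − T + W/2 = -21 − (-23) + 4 = 6.
GR = (1 − 1/5) × 6² / 16 = 0.8 × 36 / 16 = 1.8 dB.
Output = -21 − 1.8 = -22.8 dBFS.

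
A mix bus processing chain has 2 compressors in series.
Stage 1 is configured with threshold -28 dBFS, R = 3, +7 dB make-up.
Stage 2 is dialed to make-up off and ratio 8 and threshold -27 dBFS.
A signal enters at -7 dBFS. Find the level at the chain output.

-25.375 dBFS

Stage 1: 21 dB above -28 dBFS, reduced 3:1 to 7 dB above → -21 dBFS; +7 dB make-up → -14 dBFS.
Stage 2: -14 dBFS is 13 dB over -27 dBFS; at 8:1 that becomes 1.625 dB over, giving -25.375 dBFS.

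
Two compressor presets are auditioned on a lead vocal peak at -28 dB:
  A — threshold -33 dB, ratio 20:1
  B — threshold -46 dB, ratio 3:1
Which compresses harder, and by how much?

A: overshoot 5 dB → output overshoot 0.25 dB → GR 4.75 dB.
B: overshoot 18 dB → output overshoot 6 dB → GR 12 dB.
B applies 7.25 dB more gain reduction.

B, by 7.25 dB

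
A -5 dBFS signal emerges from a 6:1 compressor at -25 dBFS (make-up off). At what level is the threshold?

-29 dBFS

Let T be the threshold. Output overshoot = (input overshoot)/R, so -25 − T = (-5 − T)/6.
6·(-25 − T) = -5 − T → 5·T = -150 − (-5) = -145.
T = -145/5 = -29 dBFS.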